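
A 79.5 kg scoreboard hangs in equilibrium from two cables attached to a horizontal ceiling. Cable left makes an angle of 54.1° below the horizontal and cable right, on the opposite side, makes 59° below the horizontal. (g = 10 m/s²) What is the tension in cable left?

Weight W = 79.5 × 10 = 795 N acts straight down.
Horizontal: T_left cos 54.1° = T_right cos 59°  →  T_right = 1.139 T_left.
Vertical: T_left sin 54.1° + T_right sin 59° = 795.
Substituting the horizontal relation into the vertical equation gives 1.786 T_left = 795, so T_left = 445.1 N.

T_left ≈ 445 N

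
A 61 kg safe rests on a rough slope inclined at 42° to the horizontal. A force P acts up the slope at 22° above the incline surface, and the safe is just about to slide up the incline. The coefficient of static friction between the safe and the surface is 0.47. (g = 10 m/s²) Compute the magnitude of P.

P ≈ 563 N

On the verge of sliding up the incline, friction equals μN and acts down the slope.
Perpendicular: N + P sin 22° = W cos 42° = 453.3 N.
Along incline: P cos 22° = W sin 42° + μN  with W sin 42° = 408.2 N.
Solving the pair for P and N: P = 563.1 N, N = 242.4 N (and f = μN = 113.9 N).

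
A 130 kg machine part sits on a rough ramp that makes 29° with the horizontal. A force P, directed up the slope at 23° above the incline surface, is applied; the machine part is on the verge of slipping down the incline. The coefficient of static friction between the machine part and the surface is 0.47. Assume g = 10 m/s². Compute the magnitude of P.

P ≈ 130 N

On the verge of sliding down the incline, friction equals μN and acts up the slope.
Perpendicular: N + P sin 23° = W cos 29° = 1137 N.
Along incline: P cos 23° + μN = W sin 29° with W sin 29° = 630.3 N.
Solving the pair for P and N: P = 130.1 N, N = 1086 N (and f = μN = 510.5 N).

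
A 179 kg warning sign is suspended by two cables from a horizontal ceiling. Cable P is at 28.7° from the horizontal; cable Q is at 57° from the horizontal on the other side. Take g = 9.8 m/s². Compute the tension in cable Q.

T_Q ≈ 1540 N

Weight W = 179 × 9.8 = 1754 N acts straight down.
Horizontal: T_P cos 28.7° = T_Q cos 57°  →  T_P = 0.6209 T_Q.
Vertical: T_P sin 28.7° + T_Q sin 57° = 1754.
Substituting the horizontal relation into the vertical equation gives 1.137 T_Q = 1754, so T_Q = 1543 N.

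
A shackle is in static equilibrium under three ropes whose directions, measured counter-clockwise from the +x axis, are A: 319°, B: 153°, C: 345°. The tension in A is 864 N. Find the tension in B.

Resolve: ΣF_x = 864 cos 319° + T_B cos 153° + T_C cos 345° = 0.
        ΣF_y = 864 sin 319° + T_B sin 153° + T_C sin 345° = 0.
The known terms sum to (652.1, -566.8) N, so -0.8910 T_B + 0.9659 T_C = -652.1 and 0.4540 T_B − 0.2588 T_C = 566.8.
Solving simultaneously: T_B = 1822 N, T_C = 1005 N.

T_B ≈ 1820 N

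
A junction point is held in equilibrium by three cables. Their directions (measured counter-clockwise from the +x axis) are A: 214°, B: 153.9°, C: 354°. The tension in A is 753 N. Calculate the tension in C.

Resolve: ΣF_x = 753 cos 214° + T_B cos 153.9° + T_C cos 354° = 0.
        ΣF_y = 753 sin 214° + T_B sin 153.9° + T_C sin 354° = 0.
The known terms sum to (-624.3, -421.1) N, so -0.8980 T_B + 0.9945 T_C = 624.3 and 0.4399 T_B − 0.1045 T_C = 421.1.
Solving simultaneously: T_B = 1408 N, T_C = 1899 N.

T_C ≈ 1900 N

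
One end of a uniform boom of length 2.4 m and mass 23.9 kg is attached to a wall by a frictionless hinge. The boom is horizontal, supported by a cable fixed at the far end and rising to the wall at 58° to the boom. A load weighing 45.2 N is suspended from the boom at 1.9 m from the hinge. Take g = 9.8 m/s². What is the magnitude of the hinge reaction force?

|H| ≈ 159 N

Take torques about the hinge: T sin 58° · 2.4 = 23.9×9.8×1.2 + 45.2×1.9 = 366.94 N·m.
So T = 366.94 / (0.8480 × 2.4) = 180.29 N.
ΣF_x = 0: H_x = T cos 58° = 95.538 N.
ΣF_y = 0: H_y = (23.9×9.8 + 45.2) − T sin 58° = 279.42 − 152.89 = 126.53 N.
|H| = √(H_x² + H_y²) = √((95.538)² + (126.53)²) = 158.55 N.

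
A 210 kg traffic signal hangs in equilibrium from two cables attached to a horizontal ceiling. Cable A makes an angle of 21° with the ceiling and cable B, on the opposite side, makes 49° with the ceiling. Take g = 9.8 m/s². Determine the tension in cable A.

Weight W = 210 × 9.8 = 2058 N acts straight down.
Horizontal: T_A cos 21° = T_B cos 49°  →  T_B = 1.423 T_A.
Vertical: T_A sin 21° + T_B sin 49° = 2058.
Substituting the horizontal relation into the vertical equation gives 1.432 T_A = 2058, so T_A = 1437 N.

T_A ≈ 1440 N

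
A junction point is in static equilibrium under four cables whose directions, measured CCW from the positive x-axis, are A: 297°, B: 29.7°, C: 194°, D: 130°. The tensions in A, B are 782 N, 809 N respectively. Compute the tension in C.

Resolve: ΣF_x = 782 cos 297° + 809 cos 29.7° + T_C cos 194° + T_D cos 130° = 0.
        ΣF_y = 782 sin 297° + 809 sin 29.7° + T_C sin 194° + T_D sin 130° = 0.
The known terms sum to (1058, -295.9) N, so -0.9703 T_C − 0.6428 T_D = -1058 and -0.2419 T_C + 0.7660 T_D = 295.9.
Solving simultaneously: T_C = 689.9 N, T_D = 604.2 N.

T_C ≈ 690 N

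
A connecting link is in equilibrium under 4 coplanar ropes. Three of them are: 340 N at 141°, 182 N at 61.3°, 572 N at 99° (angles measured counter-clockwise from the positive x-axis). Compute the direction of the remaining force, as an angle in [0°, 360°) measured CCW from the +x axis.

θ ≈ 286°

Sum the known components: ΣF_x = -266.3 N, ΣF_y = 938.6 N.
For equilibrium the remaining force must supply (−ΣF_x, −ΣF_y) = (266.3, -938.6) N.
Magnitude = √((266.3)² + (-938.6)²) = 975.6 N; direction = atan2(-938.6, 266.3) = 285.8°.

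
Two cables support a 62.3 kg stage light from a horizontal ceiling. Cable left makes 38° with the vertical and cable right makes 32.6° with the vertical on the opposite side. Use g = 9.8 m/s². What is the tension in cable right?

T_right ≈ 399 N

Angles from the horizontal: cable left is 90° − 38° = 52°, cable right is 90° − 32.6° = 57.4°.
Weight W = 62.3 × 9.8 = 610.5 N acts straight down.
Horizontal: T_left cos 52° = T_right cos 57.4°  →  T_left = 0.8751 T_right.
Vertical: T_left sin 52° + T_right sin 57.4° = 610.5.
Substituting the horizontal relation into the vertical equation gives 1.532 T_right = 610.5, so T_right = 398.5 N.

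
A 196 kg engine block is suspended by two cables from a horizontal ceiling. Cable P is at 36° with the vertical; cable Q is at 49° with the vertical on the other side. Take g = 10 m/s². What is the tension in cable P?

T_P ≈ 1480 N

Angles from the horizontal: cable P is 90° − 36° = 54°, cable Q is 90° − 49° = 41°.
Weight W = 196 × 10 = 1960 N acts straight down.
Horizontal: T_P cos 54° = T_Q cos 41°  →  T_Q = 0.7788 T_P.
Vertical: T_P sin 54° + T_Q sin 41° = 1960.
Substituting the horizontal relation into the vertical equation gives 1.32 T_P = 1960, so T_P = 1485 N.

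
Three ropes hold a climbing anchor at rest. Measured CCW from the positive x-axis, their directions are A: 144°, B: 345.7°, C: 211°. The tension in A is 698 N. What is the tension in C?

T_C ≈ 363 N

Resolve: ΣF_x = 698 cos 144° + T_B cos 345.7° + T_C cos 211° = 0.
        ΣF_y = 698 sin 144° + T_B sin 345.7° + T_C sin 211° = 0.
The known terms sum to (-564.7, 410.3) N, so 0.9690 T_B − 0.8572 T_C = 564.7 and -0.2470 T_B − 0.5150 T_C = -410.3.
Solving simultaneously: T_B = 903.9 N, T_C = 363.1 N.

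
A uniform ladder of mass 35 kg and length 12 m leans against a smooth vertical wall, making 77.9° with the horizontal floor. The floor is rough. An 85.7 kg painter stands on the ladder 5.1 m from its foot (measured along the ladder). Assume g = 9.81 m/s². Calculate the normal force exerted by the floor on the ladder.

N_floor ≈ 1180 N

ΣF_y = 0: N_floor = 35×9.81 + 85.7×9.81 = 1184.1 N.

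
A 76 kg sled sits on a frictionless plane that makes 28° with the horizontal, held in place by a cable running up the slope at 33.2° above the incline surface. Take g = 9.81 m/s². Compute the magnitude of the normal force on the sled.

N ≈ 429 N

Take axes along and perpendicular to the incline. Weight components: W sin 28° = 350 N down-slope, W cos 28° = 658.3 N into the surface.
Along incline: T cos 33.2° = W sin 28° → T = 418.3 N.
Perpendicular: N = W cos 28° − T sin 33.2° = 429.2 N.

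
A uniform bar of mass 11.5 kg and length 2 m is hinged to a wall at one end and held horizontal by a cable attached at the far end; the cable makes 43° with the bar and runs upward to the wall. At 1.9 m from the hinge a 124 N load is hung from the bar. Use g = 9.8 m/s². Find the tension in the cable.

T ≈ 255 N

Take torques about the hinge: T sin 43° · 2 = 11.5×9.8×1 + 124×1.9 = 348.3 N·m.
So T = 348.3 / (0.6820 × 2) = 255.35 N.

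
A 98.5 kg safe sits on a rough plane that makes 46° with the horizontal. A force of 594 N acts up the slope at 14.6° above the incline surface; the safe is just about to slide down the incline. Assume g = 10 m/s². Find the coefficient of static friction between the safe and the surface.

μ ≈ 0.250

On the verge of sliding down the incline, friction is at its maximum μN and acts up the slope.
Perpendicular to incline: N = W cos 46° − P sin 14.6° = 684.2 − 149.7 = 534.5 N.
Along incline: P cos 14.6° + μN = W sin 46° → μ = (W sin 46° − P cos 14.6°) / N = 0.2502.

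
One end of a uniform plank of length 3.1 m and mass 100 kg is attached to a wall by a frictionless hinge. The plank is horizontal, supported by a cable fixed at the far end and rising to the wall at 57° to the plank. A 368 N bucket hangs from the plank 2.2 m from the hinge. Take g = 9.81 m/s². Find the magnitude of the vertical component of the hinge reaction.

Take torques about the hinge: T sin 57° · 3.1 = 100×9.81×1.55 + 368×2.2 = 2330.2 N·m.
So T = 2330.2 / (0.8387 × 3.1) = 896.25 N.
ΣF_y = 0: H_y = (100×9.81 + 368) − T sin 57° = 1349 − 751.66 = 597.34 N.

|H_y| ≈ 597 N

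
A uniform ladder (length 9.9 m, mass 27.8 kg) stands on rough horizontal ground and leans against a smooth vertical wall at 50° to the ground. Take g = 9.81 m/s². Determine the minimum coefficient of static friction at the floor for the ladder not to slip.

ΣF_y = 0: N_floor = 27.8×9.81 = 272.72 N.
Torques about the foot: N_wall · 9.9 sin 50° = 27.8×9.81×4.95 cos 50° → N_wall = 114.42 N.
ΣF_x = 0: f_floor = N_wall = 114.42 N.
μ_min = f_floor / N_floor = 114.42 / 272.72 = 0.4195.

μ_min ≈ 0.420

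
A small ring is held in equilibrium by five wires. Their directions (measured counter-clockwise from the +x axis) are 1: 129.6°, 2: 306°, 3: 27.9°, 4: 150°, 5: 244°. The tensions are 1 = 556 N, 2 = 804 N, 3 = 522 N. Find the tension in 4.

Resolve: ΣF_x = 556 cos 129.6° + 804 cos 306° + 522 cos 27.9° + T_4 cos 150° + T_5 cos 244° = 0.
        ΣF_y = 556 sin 129.6° + 804 sin 306° + 522 sin 27.9° + T_4 sin 150° + T_5 sin 244° = 0.
The known terms sum to (579.5, 22.22) N, so -0.8660 T_4 − 0.4384 T_5 = -579.5 and 0.5000 T_4 − 0.8988 T_5 = -22.22.
Solving simultaneously: T_4 = 512.4 N, T_5 = 309.7 N.

T_4 ≈ 512 N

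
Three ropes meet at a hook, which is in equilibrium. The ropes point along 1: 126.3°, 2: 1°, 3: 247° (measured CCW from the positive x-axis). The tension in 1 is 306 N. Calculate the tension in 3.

T_3 ≈ 273 N

Resolve: ΣF_x = 306 cos 126.3° + T_2 cos 1° + T_3 cos 247° = 0.
        ΣF_y = 306 sin 126.3° + T_2 sin 1° + T_3 sin 247° = 0.
The known terms sum to (-181.2, 246.6) N, so 0.9998 T_2 − 0.3907 T_3 = 181.2 and 0.0175 T_2 − 0.9205 T_3 = -246.6.
Solving simultaneously: T_2 = 288 N, T_3 = 273.4 N.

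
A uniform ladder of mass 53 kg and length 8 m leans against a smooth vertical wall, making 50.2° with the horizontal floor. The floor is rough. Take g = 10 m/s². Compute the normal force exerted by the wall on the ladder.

Torques about the foot: N_wall · 8 sin 50.2° = 53×10×4 cos 50.2° → N_wall = 220.79 N.

N_wall ≈ 221 N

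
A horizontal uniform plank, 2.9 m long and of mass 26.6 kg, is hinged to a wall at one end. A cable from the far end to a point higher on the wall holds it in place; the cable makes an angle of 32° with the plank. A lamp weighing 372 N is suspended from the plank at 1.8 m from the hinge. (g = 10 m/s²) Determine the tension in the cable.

Take torques about the hinge: T sin 32° · 2.9 = 26.6×10×1.45 + 372×1.8 = 1055.3 N·m.
So T = 1055.3 / (0.5299 × 2.9) = 686.7 N.

T ≈ 687 N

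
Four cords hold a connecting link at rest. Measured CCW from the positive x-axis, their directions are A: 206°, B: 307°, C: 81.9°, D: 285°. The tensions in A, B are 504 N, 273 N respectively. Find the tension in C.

Resolve: ΣF_x = 504 cos 206° + 273 cos 307° + T_C cos 81.9° + T_D cos 285° = 0.
        ΣF_y = 504 sin 206° + 273 sin 307° + T_C sin 81.9° + T_D sin 285° = 0.
The known terms sum to (-288.7, -439) N, so 0.1409 T_C + 0.2588 T_D = 288.7 and 0.9900 T_C − 0.9659 T_D = 439.
Solving simultaneously: T_C = 1000 N, T_D = 570.8 N.

T_C ≈ 1000 N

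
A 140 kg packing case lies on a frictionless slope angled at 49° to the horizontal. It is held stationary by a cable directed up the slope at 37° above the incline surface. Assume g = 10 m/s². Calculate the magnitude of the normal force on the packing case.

Take axes along and perpendicular to the incline. Weight components: W sin 49° = 1057 N down-slope, W cos 49° = 918.5 N into the surface.
Along incline: T cos 37° = W sin 49° → T = 1323 N.
Perpendicular: N = W cos 49° − T sin 37° = 122.3 N.

N ≈ 122 N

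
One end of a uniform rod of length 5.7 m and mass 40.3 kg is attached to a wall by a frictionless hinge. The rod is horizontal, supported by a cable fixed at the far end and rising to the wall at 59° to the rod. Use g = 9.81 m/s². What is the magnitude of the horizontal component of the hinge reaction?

H_x ≈ 119 N

Take torques about the hinge: T sin 59° · 5.7 = 40.3×9.81×2.85 = 1126.7 N·m.
So T = 1126.7 / (0.8572 × 5.7) = 230.61 N.
ΣF_x = 0: H_x = T cos 59° = 118.77 N.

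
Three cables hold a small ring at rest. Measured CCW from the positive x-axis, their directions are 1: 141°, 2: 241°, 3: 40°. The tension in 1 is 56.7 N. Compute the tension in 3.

Resolve: ΣF_x = 56.7 cos 141° + T_2 cos 241° + T_3 cos 40° = 0.
        ΣF_y = 56.7 sin 141° + T_2 sin 241° + T_3 sin 40° = 0.
The known terms sum to (-44.06, 35.68) N, so -0.4848 T_2 + 0.7660 T_3 = 44.06 and -0.8746 T_2 + 0.6428 T_3 = -35.68.
Solving simultaneously: T_2 = 155.3 N, T_3 = 155.8 N.

T_3 ≈ 156 N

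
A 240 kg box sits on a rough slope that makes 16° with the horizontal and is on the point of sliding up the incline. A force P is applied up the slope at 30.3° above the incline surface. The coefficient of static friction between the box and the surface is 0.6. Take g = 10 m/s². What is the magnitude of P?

On the verge of sliding up the incline, friction equals μN and acts down the slope.
Perpendicular: N + P sin 30.3° = W cos 16° = 2307 N.
Along incline: P cos 30.3° = W sin 16° + μN  with W sin 16° = 661.5 N.
Solving the pair for P and N: P = 1754 N, N = 1422 N (and f = μN = 853.2 N).

P ≈ 1750 N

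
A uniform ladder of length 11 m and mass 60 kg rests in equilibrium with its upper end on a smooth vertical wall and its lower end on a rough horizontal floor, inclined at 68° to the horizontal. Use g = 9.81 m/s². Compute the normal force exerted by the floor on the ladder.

N_floor ≈ 589 N

ΣF_y = 0: N_floor = 60×9.81 = 588.6 N.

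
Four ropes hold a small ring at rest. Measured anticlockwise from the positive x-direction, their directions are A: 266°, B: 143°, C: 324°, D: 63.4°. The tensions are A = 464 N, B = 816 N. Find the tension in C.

T_C ≈ 633 N

Resolve: ΣF_x = 464 cos 266° + 816 cos 143° + T_C cos 324° + T_D cos 63.4° = 0.
        ΣF_y = 464 sin 266° + 816 sin 143° + T_C sin 324° + T_D sin 63.4° = 0.
The known terms sum to (-684.1, 28.21) N, so 0.8090 T_C + 0.4478 T_D = 684.1 and -0.5878 T_C + 0.8942 T_D = -28.21.
Solving simultaneously: T_C = 632.8 N, T_D = 384.4 N.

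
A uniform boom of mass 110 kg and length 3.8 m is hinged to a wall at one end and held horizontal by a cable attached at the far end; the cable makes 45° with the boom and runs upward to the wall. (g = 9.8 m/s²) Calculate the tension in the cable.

T ≈ 762 N

Take torques about the hinge: T sin 45° · 3.8 = 110×9.8×1.9 = 2048.2 N·m.
So T = 2048.2 / (0.7071 × 3.8) = 762.26 N.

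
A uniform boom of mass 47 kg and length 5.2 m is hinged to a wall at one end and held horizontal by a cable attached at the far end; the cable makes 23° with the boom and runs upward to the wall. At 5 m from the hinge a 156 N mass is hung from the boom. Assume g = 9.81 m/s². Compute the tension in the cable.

Take torques about the hinge: T sin 23° · 5.2 = 47×9.81×2.6 + 156×5 = 1978.8 N·m.
So T = 1978.8 / (0.3907 × 5.2) = 973.91 N.

T ≈ 974 N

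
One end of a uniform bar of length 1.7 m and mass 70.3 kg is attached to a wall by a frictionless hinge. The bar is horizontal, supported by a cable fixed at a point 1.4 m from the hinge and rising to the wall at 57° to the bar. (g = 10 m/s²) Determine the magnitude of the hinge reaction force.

|H| ≈ 391 N

Take torques about the hinge: T sin 57° · 1.4 = 70.3×10×0.85 = 597.55 N·m.
So T = 597.55 / (0.8387 × 1.4) = 508.93 N.
ΣF_x = 0: H_x = T cos 57° = 277.18 N.
ΣF_y = 0: H_y = (70.3×10) − T sin 57° = 703 − 426.82 = 276.18 N.
|H| = √(H_x² + H_y²) = √((277.18)² + (276.18)²) = 391.29 N.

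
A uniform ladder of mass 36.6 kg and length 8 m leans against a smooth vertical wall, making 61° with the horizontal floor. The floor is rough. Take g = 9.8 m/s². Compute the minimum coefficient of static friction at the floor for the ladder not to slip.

μ_min ≈ 0.277

ΣF_y = 0: N_floor = 36.6×9.8 = 358.68 N.
Torques about the foot: N_wall · 8 sin 61° = 36.6×9.8×4 cos 61° → N_wall = 99.41 N.
ΣF_x = 0: f_floor = N_wall = 99.41 N.
μ_min = f_floor / N_floor = 99.41 / 358.68 = 0.2772.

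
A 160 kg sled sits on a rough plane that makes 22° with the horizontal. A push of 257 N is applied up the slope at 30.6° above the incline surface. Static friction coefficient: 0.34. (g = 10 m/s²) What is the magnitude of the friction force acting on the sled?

f ≈ 378 N

Axes along / perpendicular to the incline. W sin 22° = 599.4 N down-slope; W cos 22° = 1483 N into the surface.
Perpendicular: N = W cos 22° − P sin 30.6° = 1483 − 130.8 = 1353 N.
Along incline: P cos 30.6° + f = W sin 22° (friction acts up-slope) → f = 599.4 − 221.2 = 378.2 N.
|f| = 378.2 N ≤ μN = 459.9 N, so the sled is indeed static.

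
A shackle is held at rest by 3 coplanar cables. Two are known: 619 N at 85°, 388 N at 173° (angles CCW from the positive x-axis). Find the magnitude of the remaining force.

F ≈ 742 N

Sum the known components: ΣF_x = -331.2 N, ΣF_y = 663.9 N.
For equilibrium the remaining force must supply (−ΣF_x, −ΣF_y) = (331.2, -663.9) N.
Magnitude = √((331.2)² + (-663.9)²) = 741.9 N; direction = atan2(-663.9, 331.2) = 296.5°.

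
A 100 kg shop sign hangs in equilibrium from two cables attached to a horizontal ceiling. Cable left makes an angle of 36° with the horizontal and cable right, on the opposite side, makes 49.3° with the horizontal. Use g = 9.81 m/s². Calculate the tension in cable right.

Weight W = 100 × 9.81 = 981 N acts straight down.
Horizontal: T_left cos 36° = T_right cos 49.3°  →  T_left = 0.806 T_right.
Vertical: T_left sin 36° + T_right sin 49.3° = 981.
Substituting the horizontal relation into the vertical equation gives 1.232 T_right = 981, so T_right = 796.3 N.

T_right ≈ 796 N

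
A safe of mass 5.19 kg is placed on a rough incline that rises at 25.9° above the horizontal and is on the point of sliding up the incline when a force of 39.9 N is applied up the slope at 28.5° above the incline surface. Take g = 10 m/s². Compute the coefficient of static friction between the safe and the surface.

μ ≈ 0.448

On the verge of sliding up the incline, friction is at its maximum μN and acts down the slope.
Perpendicular to incline: N = W cos 25.9° − P sin 28.5° = 46.69 − 19.04 = 27.65 N.
Along incline: P cos 28.5° − μN = W sin 25.9° → μ = −(W sin 25.9° − P cos 28.5°) / N = 0.4483.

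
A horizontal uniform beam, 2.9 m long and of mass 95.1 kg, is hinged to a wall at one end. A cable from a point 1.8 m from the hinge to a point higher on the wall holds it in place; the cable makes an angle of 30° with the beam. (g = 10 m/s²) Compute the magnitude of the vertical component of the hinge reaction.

Take torques about the hinge: T sin 30° · 1.8 = 95.1×10×1.45 = 1379 N·m.
So T = 1379 / (0.5000 × 1.8) = 1532.2 N.
ΣF_y = 0: H_y = (95.1×10) − T sin 30° = 951 − 766.08 = 184.92 N.

|H_y| ≈ 185 N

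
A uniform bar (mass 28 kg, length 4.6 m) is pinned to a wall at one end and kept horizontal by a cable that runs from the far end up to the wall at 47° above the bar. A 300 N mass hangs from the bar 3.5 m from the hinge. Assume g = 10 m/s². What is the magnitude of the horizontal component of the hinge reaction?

H_x ≈ 343 N

Take torques about the hinge: T sin 47° · 4.6 = 28×10×2.3 + 300×3.5 = 1694 N·m.
So T = 1694 / (0.7314 × 4.6) = 503.53 N.
ΣF_x = 0: H_x = T cos 47° = 343.41 N.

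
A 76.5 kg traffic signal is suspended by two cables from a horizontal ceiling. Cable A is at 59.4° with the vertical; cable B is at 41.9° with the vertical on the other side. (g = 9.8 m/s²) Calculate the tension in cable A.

Angles from the horizontal: cable A is 90° − 59.4° = 30.6°, cable B is 90° − 41.9° = 48.1°.
Weight W = 76.5 × 9.8 = 749.7 N acts straight down.
Horizontal: T_A cos 30.6° = T_B cos 48.1°  →  T_B = 1.289 T_A.
Vertical: T_A sin 30.6° + T_B sin 48.1° = 749.7.
Substituting the horizontal relation into the vertical equation gives 1.468 T_A = 749.7, so T_A = 510.6 N.

T_A ≈ 511 N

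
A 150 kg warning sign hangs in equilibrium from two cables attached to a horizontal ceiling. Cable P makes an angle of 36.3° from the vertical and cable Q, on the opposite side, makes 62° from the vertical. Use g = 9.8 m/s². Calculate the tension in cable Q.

Angles from the horizontal: cable P is 90° − 36.3° = 53.7°, cable Q is 90° − 62° = 28°.
Weight W = 150 × 9.8 = 1470 N acts straight down.
Horizontal: T_P cos 53.7° = T_Q cos 28°  →  T_P = 1.491 T_Q.
Vertical: T_P sin 53.7° + T_Q sin 28° = 1470.
Substituting the horizontal relation into the vertical equation gives 1.671 T_Q = 1470, so T_Q = 879.5 N.

T_Q ≈ 879 N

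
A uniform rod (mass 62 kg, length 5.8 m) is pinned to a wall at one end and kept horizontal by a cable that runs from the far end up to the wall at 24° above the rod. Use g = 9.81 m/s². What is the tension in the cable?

Take torques about the hinge: T sin 24° · 5.8 = 62×9.81×2.9 = 1763.8 N·m.
So T = 1763.8 / (0.4067 × 5.8) = 747.68 N.

T ≈ 748 N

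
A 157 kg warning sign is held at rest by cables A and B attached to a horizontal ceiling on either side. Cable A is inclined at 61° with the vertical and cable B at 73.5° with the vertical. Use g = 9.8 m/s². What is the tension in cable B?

T_B ≈ 1890 N

Angles from the horizontal: cable A is 90° − 61° = 29°, cable B is 90° − 73.5° = 16.5°.
Weight W = 157 × 9.8 = 1539 N acts straight down.
Horizontal: T_A cos 29° = T_B cos 16.5°  →  T_A = 1.096 T_B.
Vertical: T_A sin 29° + T_B sin 16.5° = 1539.
Substituting the horizontal relation into the vertical equation gives 0.8155 T_B = 1539, so T_B = 1887 N.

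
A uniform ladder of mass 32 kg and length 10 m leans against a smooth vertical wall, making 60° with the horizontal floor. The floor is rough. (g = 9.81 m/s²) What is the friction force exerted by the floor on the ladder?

f ≈ 90.6 N

Torques about the foot: N_wall · 10 sin 60° = 32×9.81×5 cos 60° → N_wall = 90.621 N.
ΣF_x = 0: f_floor = N_wall = 90.621 N.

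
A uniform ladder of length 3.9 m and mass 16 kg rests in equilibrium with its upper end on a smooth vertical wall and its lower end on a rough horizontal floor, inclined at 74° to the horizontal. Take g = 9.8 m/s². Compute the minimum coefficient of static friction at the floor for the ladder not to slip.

ΣF_y = 0: N_floor = 16×9.8 = 156.8 N.
Torques about the foot: N_wall · 3.9 sin 74° = 16×9.8×1.95 cos 74° → N_wall = 22.481 N.
ΣF_x = 0: f_floor = N_wall = 22.481 N.
μ_min = f_floor / N_floor = 22.481 / 156.8 = 0.1434.

μ_min ≈ 0.143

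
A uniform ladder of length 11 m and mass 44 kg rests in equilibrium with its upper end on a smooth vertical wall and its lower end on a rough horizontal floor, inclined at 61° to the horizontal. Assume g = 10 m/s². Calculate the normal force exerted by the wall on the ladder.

N_wall ≈ 122 N

Torques about the foot: N_wall · 11 sin 61° = 44×10×5.5 cos 61° → N_wall = 121.95 N.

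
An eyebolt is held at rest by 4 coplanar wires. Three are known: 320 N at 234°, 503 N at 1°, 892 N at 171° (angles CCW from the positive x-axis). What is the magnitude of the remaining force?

F ≈ 577 N

Sum the known components: ΣF_x = -566.2 N, ΣF_y = -110.6 N.
For equilibrium the remaining force must supply (−ΣF_x, −ΣF_y) = (566.2, 110.6) N.
Magnitude = √((566.2)² + (110.6)²) = 576.9 N; direction = atan2(110.6, 566.2) = 11.0°.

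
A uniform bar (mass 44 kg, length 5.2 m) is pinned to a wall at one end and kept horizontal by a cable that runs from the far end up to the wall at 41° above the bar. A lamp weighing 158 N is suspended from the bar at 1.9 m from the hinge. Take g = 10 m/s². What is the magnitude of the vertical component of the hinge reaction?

|H_y| ≈ 320 N

Take torques about the hinge: T sin 41° · 5.2 = 44×10×2.6 + 158×1.9 = 1444.2 N·m.
So T = 1444.2 / (0.6561 × 5.2) = 423.33 N.
ΣF_y = 0: H_y = (44×10 + 158) − T sin 41° = 598 − 277.73 = 320.27 N.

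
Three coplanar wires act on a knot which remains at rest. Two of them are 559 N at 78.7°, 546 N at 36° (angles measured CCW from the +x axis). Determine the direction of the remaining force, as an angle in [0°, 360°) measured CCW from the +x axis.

Sum the known components: ΣF_x = 551.3 N, ΣF_y = 869.1 N.
For equilibrium the remaining force must supply (−ΣF_x, −ΣF_y) = (-551.3, -869.1) N.
Magnitude = √((-551.3)² + (-869.1)²) = 1029 N; direction = atan2(-869.1, -551.3) = 237.6°.

θ ≈ 238°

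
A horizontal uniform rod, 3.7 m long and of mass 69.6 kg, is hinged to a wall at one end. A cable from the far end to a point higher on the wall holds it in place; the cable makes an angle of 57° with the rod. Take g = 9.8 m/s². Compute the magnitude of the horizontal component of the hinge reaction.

H_x ≈ 221 N

Take torques about the hinge: T sin 57° · 3.7 = 69.6×9.8×1.85 = 1261.8 N·m.
So T = 1261.8 / (0.8387 × 3.7) = 406.64 N.
ΣF_x = 0: H_x = T cos 57° = 221.47 N.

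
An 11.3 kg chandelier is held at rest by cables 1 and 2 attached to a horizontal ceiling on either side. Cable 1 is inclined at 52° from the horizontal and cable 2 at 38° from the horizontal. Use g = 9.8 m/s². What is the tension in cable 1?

Weight W = 11.3 × 9.8 = 110.7 N acts straight down.
Horizontal: T_1 cos 52° = T_2 cos 38°  →  T_2 = 0.7813 T_1.
Vertical: T_1 sin 52° + T_2 sin 38° = 110.7.
Substituting the horizontal relation into the vertical equation gives 1.269 T_1 = 110.7, so T_1 = 87.26 N.

T_1 ≈ 87.3 N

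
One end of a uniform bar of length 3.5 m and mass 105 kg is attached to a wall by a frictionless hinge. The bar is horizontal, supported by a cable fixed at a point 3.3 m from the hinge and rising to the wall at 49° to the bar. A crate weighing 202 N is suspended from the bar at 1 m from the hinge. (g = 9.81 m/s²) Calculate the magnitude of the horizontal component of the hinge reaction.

Take torques about the hinge: T sin 49° · 3.3 = 105×9.81×1.75 + 202×1 = 2004.6 N·m.
So T = 2004.6 / (0.7547 × 3.3) = 804.88 N.
ΣF_x = 0: H_x = T cos 49° = 528.05 N.

H_x ≈ 528 N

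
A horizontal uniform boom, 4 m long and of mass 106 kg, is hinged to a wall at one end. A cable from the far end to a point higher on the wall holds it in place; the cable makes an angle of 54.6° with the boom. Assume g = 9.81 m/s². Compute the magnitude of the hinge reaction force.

Take torques about the hinge: T sin 54.6° · 4 = 106×9.81×2 = 2079.7 N·m.
So T = 2079.7 / (0.8151 × 4) = 637.85 N.
ΣF_x = 0: H_x = T cos 54.6° = 369.5 N.
ΣF_y = 0: H_y = (106×9.81) − T sin 54.6° = 1039.9 − 519.93 = 519.93 N.
|H| = √(H_x² + H_y²) = √((369.5)² + (519.93)²) = 637.85 N.

|H| ≈ 638 N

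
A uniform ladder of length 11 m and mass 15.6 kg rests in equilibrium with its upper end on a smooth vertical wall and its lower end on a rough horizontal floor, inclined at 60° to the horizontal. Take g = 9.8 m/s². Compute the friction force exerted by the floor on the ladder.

Torques about the foot: N_wall · 11 sin 60° = 15.6×9.8×5.5 cos 60° → N_wall = 44.133 N.
ΣF_x = 0: f_floor = N_wall = 44.133 N.

f ≈ 44.1 N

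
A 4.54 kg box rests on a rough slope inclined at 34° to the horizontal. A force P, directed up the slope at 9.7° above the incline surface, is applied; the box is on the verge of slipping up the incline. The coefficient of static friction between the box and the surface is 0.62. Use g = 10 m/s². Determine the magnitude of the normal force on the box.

N ≈ 30.1 N

On the verge of sliding up the incline, friction equals μN and acts down the slope.
Perpendicular: N + P sin 9.7° = W cos 34° = 37.64 N.
Along incline: P cos 9.7° = W sin 34° + μN  with W sin 34° = 25.39 N.
Solving the pair for P and N: P = 44.69 N, N = 30.11 N (and f = μN = 18.67 N).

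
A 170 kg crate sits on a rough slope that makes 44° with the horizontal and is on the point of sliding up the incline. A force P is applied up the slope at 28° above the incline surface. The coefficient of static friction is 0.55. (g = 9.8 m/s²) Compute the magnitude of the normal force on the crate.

On the verge of sliding up the incline, friction equals μN and acts down the slope.
Perpendicular: N + P sin 28° = W cos 44° = 1198 N.
Along incline: P cos 28° = W sin 44° + μN  with W sin 44° = 1157 N.
Solving the pair for P and N: P = 1592 N, N = 451.1 N (and f = μN = 248.1 N).

N ≈ 451 N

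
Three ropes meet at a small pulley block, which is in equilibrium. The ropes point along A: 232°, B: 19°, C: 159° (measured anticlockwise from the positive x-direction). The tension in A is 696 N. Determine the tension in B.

T_B ≈ 1040 N

Resolve: ΣF_x = 696 cos 232° + T_B cos 19° + T_C cos 159° = 0.
        ΣF_y = 696 sin 232° + T_B sin 19° + T_C sin 159° = 0.
The known terms sum to (-428.5, -548.5) N, so 0.9455 T_B − 0.9336 T_C = 428.5 and 0.3256 T_B + 0.3584 T_C = 548.5.
Solving simultaneously: T_B = 1035 N, T_C = 589.7 N.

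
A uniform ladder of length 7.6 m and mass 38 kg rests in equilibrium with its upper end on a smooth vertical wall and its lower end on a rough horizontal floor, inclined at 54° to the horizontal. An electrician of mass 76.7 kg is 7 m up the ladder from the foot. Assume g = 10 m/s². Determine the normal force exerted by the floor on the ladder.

N_floor ≈ 1150 N

ΣF_y = 0: N_floor = 38×10 + 76.7×10 = 1147 N.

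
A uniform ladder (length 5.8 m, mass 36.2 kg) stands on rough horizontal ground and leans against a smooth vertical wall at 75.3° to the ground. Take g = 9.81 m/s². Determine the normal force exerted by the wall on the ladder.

Torques about the foot: N_wall · 5.8 sin 75.3° = 36.2×9.81×2.9 cos 75.3° → N_wall = 46.582 N.

N_wall ≈ 46.6 N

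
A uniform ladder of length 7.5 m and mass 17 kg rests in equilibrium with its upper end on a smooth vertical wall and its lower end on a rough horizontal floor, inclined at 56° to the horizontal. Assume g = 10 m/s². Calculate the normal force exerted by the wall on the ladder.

Torques about the foot: N_wall · 7.5 sin 56° = 17×10×3.75 cos 56° → N_wall = 57.333 N.

N_wall ≈ 57.3 N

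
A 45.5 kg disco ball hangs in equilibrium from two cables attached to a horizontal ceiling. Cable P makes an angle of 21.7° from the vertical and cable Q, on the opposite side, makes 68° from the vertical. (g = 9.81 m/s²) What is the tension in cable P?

Angles from the horizontal: cable P is 90° − 21.7° = 68.3°, cable Q is 90° − 68° = 22°.
Weight W = 45.5 × 9.81 = 446.4 N acts straight down.
Horizontal: T_P cos 68.3° = T_Q cos 22°  →  T_Q = 0.3988 T_P.
Vertical: T_P sin 68.3° + T_Q sin 22° = 446.4.
Substituting the horizontal relation into the vertical equation gives 1.079 T_P = 446.4, so T_P = 413.9 N.

T_P ≈ 414 N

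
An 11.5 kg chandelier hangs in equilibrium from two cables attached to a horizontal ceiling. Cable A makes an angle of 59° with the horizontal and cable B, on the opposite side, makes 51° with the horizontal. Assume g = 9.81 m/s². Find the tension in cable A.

T_A ≈ 75.6 N

Weight W = 11.5 × 9.81 = 112.8 N acts straight down.
Horizontal: T_A cos 59° = T_B cos 51°  →  T_B = 0.8184 T_A.
Vertical: T_A sin 59° + T_B sin 51° = 112.8.
Substituting the horizontal relation into the vertical equation gives 1.493 T_A = 112.8, so T_A = 75.55 N.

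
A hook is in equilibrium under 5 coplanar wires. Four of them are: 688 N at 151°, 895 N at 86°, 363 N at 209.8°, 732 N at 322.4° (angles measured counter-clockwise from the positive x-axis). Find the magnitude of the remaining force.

F ≈ 659 N

Sum the known components: ΣF_x = -274.3 N, ΣF_y = 599.3 N.
For equilibrium the remaining force must supply (−ΣF_x, −ΣF_y) = (274.3, -599.3) N.
Magnitude = √((274.3)² + (-599.3)²) = 659.1 N; direction = atan2(-599.3, 274.3) = 294.6°.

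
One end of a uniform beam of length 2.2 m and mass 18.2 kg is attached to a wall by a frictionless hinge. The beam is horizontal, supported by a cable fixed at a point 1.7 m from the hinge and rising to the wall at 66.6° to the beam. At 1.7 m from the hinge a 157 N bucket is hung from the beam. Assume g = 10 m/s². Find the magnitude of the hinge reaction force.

|H| ≈ 135 N

Take torques about the hinge: T sin 66.6° · 1.7 = 18.2×10×1.1 + 157×1.7 = 467.1 N·m.
So T = 467.1 / (0.9178 × 1.7) = 299.39 N.
ΣF_x = 0: H_x = T cos 66.6° = 118.9 N.
ΣF_y = 0: H_y = (18.2×10 + 157) − T sin 66.6° = 339 − 274.76 = 64.235 N.
|H| = √(H_x² + H_y²) = √((118.9)² + (64.235)²) = 135.14 N.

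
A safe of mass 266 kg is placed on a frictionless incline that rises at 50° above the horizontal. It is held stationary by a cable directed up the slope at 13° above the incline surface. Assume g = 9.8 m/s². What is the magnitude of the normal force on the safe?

N ≈ 1210 N

Take axes along and perpendicular to the incline. Weight components: W sin 50° = 1997 N down-slope, W cos 50° = 1676 N into the surface.
Along incline: T cos 13° = W sin 50° → T = 2049 N.
Perpendicular: N = W cos 50° − T sin 13° = 1215 N.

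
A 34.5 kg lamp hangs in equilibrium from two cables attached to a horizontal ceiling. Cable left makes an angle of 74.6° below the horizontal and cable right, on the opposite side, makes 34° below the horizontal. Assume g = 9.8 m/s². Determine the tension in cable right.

T_right ≈ 94.7 N

Weight W = 34.5 × 9.8 = 338.1 N acts straight down.
Horizontal: T_left cos 74.6° = T_right cos 34°  →  T_left = 3.122 T_right.
Vertical: T_left sin 74.6° + T_right sin 34° = 338.1.
Substituting the horizontal relation into the vertical equation gives 3.569 T_right = 338.1, so T_right = 94.73 N.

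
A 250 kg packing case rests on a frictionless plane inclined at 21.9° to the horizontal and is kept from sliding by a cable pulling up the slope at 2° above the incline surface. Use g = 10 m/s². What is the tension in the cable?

Take axes along and perpendicular to the incline. Weight components: W sin 21.9° = 932.5 N down-slope, W cos 21.9° = 2320 N into the surface.
Along incline: T cos 2° = W sin 21.9° → T = 933 N.
Perpendicular: N = W cos 21.9° − T sin 2° = 2287 N.

T ≈ 933 N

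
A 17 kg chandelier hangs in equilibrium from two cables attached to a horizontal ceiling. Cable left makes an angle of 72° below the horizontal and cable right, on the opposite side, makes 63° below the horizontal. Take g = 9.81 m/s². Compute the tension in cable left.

Weight W = 17 × 9.81 = 166.8 N acts straight down.
Horizontal: T_left cos 72° = T_right cos 63°  →  T_right = 0.6807 T_left.
Vertical: T_left sin 72° + T_right sin 63° = 166.8.
Substituting the horizontal relation into the vertical equation gives 1.558 T_left = 166.8, so T_left = 107.1 N.

T_left ≈ 107 N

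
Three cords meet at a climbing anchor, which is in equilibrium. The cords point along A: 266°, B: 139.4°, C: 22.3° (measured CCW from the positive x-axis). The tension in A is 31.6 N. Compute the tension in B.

T_B ≈ 31.8 N

Resolve: ΣF_x = 31.6 cos 266° + T_B cos 139.4° + T_C cos 22.3° = 0.
        ΣF_y = 31.6 sin 266° + T_B sin 139.4° + T_C sin 22.3° = 0.
The known terms sum to (-2.204, -31.52) N, so -0.7593 T_B + 0.9252 T_C = 2.204 and 0.6508 T_B + 0.3795 T_C = 31.52.
Solving simultaneously: T_B = 31.82 N, T_C = 28.50 N.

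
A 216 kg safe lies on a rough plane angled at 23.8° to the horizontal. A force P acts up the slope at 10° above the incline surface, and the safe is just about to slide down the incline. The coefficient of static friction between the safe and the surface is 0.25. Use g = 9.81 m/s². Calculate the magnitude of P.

On the verge of sliding down the incline, friction equals μN and acts up the slope.
Perpendicular: N + P sin 10° = W cos 23.8° = 1939 N.
Along incline: P cos 10° + μN = W sin 23.8° with W sin 23.8° = 855.1 N.
Solving the pair for P and N: P = 393.5 N, N = 1870 N (and f = μN = 467.6 N).

P ≈ 393 N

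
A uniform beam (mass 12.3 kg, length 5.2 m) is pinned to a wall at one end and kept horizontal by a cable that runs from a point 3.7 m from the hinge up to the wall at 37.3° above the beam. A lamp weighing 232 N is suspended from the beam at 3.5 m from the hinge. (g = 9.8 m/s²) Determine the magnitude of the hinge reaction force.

Take torques about the hinge: T sin 37.3° · 3.7 = 12.3×9.8×2.6 + 232×3.5 = 1125.4 N·m.
So T = 1125.4 / (0.6060 × 3.7) = 501.93 N.
ΣF_x = 0: H_x = T cos 37.3° = 399.27 N.
ΣF_y = 0: H_y = (12.3×9.8 + 232) − T sin 37.3° = 352.54 − 304.16 = 48.377 N.
|H| = √(H_x² + H_y²) = √((399.27)² + (48.377)²) = 402.19 N.

|H| ≈ 402 N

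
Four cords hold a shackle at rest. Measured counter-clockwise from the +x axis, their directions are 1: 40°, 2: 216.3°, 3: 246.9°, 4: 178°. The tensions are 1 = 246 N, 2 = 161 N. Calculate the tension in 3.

T_3 ≈ 69.5 N

Resolve: ΣF_x = 246 cos 40° + 161 cos 216.3° + T_3 cos 246.9° + T_4 cos 178° = 0.
        ΣF_y = 246 sin 40° + 161 sin 216.3° + T_3 sin 246.9° + T_4 sin 178° = 0.
The known terms sum to (58.69, 62.81) N, so -0.3923 T_3 − 0.9994 T_4 = -58.69 and -0.9198 T_3 + 0.0349 T_4 = -62.81.
Solving simultaneously: T_3 = 69.48 N, T_4 = 31.45 N.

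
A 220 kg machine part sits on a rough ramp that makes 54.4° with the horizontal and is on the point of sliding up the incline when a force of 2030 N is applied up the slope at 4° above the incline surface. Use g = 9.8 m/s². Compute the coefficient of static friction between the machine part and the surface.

μ ≈ 0.244

On the verge of sliding up the incline, friction is at its maximum μN and acts down the slope.
Perpendicular to incline: N = W cos 54.4° − P sin 4° = 1255 − 141.6 = 1113 N.
Along incline: P cos 4° − μN = W sin 54.4° → μ = −(W sin 54.4° − P cos 4°) / N = 0.2443.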